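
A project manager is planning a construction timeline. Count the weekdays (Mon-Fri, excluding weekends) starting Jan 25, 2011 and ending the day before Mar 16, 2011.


Start: 2011-01-25 (Tuesday)
End (exclusive): 2011-03-16 (Wednesday)
Total calendar days: 50
Full weeks: 50 // 7 = 7 -> 35 weekdays
Remaining 1 days starting on Tuesday:
  Tue(w) -> 1 weekdays
Total business days: 35 + 1 = 36

36


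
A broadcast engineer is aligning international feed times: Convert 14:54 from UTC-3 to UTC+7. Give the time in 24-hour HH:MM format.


Local time: 14:54 at UTC-3 (offset -3h)
Target zone: UTC+7 (offset 7h)
Difference: 7 - (-3) = 10 hours
Calculation: 14 + (10) = 24
Wraparound: (24) mod 24 = 0
Result: 00:54

00:54


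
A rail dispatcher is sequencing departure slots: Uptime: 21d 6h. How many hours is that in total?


Days: 21
Extra hours: 6
Hours per day: 24
Days to hours: 21 x 24 = 504
Total: 504 + 6 = 510

510


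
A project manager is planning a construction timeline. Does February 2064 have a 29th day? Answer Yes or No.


Year: 2064
Divisible by 4? 2064 / 4 = 516.0 -> Yes
Divisible by 100? 2064 / 100 = 20.64 -> No
Divisible by 4 but not 100, so it IS a leap year

Yes


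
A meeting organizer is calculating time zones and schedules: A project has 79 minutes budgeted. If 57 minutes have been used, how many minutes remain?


Total budget: 79 minutes
Time used: 57 minutes
Remaining: 79 - 57 = 22 minutes
Percent used: 72.2%
Percent remaining: 27.8%

22


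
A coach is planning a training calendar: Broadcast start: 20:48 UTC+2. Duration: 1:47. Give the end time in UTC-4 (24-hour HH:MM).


Start: 20:48 in UTC+2
Step 1 - add duration:
  minutes: 48 + 47 = 95 (carry 1h)
  hours: 20 + 1 + 1 = 22
  end in UTC+2: 22:35
Step 2 - convert UTC+2 -> UTC-4:
  offset difference: -4 - (2) = -6 hours
  22 + (-6) = 16 -> mod 24 = 16
Result: 16:35 in UTC-4

16:35


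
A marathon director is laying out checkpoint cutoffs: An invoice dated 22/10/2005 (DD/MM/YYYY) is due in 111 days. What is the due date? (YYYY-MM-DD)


Start: 2005-10-22
Adding 111 days
Days remaining in October: 9
After October: 102 days still to add
November 2005: 30 days, 72 remaining
December 2005: 31 days, 41 remaining
January 2006: 31 days, 10 remaining
February 2006 has 28 days, need 10
Result: 2006-02-10

2006-02-10


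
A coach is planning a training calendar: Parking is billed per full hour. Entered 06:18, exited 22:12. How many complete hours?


Start: 06:18
End: 22:12
Hour difference: 22 - 6 = 16 hours
Minute difference: 12 - 18 = -6 minutes
Total minutes: 954
Complete hours: 954 / 60 = 15 (remainder 54)

15


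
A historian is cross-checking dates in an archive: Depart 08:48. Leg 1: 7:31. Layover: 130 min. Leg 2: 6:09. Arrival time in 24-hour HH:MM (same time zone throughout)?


Depart: 08:48
Leg 1: +451 min -> 16:19
Layover: +130 min -> 18:29
Leg 2: +369 min -> 00:38
Total travel: 950 minutes = 15h 50m
Arrival: 00:38

00:38


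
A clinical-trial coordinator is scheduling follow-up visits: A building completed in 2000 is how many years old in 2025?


Birth year: 2000
Current year: 2025
Age = current year - birth year
Age = 2025 - 2000 = 25

25


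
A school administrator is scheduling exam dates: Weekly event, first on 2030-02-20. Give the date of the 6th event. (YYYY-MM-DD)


First occurrence: 2030-02-20 (occurrence 1)
Each occurrence is 7 days after the previous.
Occurrence 6 is 5 weeks after the first.
5 weeks = 35 days
2030-02-20 + 35 days = 2030-03-27

2030-03-27


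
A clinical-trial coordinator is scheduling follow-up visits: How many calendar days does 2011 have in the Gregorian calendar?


Year: 2011
Check leap year rules:
Divisible by 4? No
2011 is not a leap year
Days: 365

365


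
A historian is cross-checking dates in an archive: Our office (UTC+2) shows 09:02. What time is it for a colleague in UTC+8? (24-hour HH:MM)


Local time: 09:02 at UTC+2 (offset 2h)
Target zone: UTC+8 (offset 8h)
Difference: 8 - (2) = 6 hours
Calculation: 9 + (6) = 15
Result: 15:02

15:02


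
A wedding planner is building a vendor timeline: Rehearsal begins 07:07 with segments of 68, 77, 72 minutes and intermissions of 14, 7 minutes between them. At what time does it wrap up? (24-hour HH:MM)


Start: 07:07 = 427 min from midnight
  after task 1 (68 min): 08:15
  after break (14 min): 08:29
  after task 2 (77 min): 09:46
  after break (7 min): 09:53
  after task 3 (72 min): 11:05
Total elapsed: 238 minutes
End time: 11:05

11:05


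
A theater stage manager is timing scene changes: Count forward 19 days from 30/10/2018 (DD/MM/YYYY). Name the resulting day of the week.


Start: 2018-10-30 (Tuesday)
Step 1 - find target date: add 19 days
  2018-10-30 + 19 days = 2018-11-18
Step 2 - day of week:
  19 mod 7 = 5
  Tuesday + 5 days -> Sunday
Result: Sunday (2018-11-18)

Sunday


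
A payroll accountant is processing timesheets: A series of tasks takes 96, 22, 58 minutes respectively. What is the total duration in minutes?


Durations: 96, 22, 58
Running sum: 96
+ 22 = 118
+ 58 = 176
Total duration: 176 minutes
That is 2 hours and 56 minutes

176


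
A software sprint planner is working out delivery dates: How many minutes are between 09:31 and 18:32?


Start time: 09:31 = 571 minutes from midnight
End time: 18:32 = 1112 minutes from midnight
Difference: 1112 - 571 = 541 minutes
That is 9 hours and 1 minutes

541


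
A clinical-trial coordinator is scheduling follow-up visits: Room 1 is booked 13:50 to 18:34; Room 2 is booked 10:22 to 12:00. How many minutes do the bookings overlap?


Interval A: [830, 1114] minutes from midnight
Interval B: [622, 720] minutes from midnight
Overlap start = max(830, 622) = 830
Overlap end = min(1114, 720) = 720
End <= start, so the intervals do not overlap: 0 minutes

0


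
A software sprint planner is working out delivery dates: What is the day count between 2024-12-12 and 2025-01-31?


Start date: 2024-12-12
End date: 2025-01-31
Dec 2024: +20 days
Jan 2025: +30 days
Total: 50 days

50


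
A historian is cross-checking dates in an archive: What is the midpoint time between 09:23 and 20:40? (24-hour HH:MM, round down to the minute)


Start time: 09:23 = 563 minutes from midnight
End time: 20:40 = 1240 minutes from midnight
Sum: 563 + 1240 = 1803
Midpoint: 1803 / 2 = 901 minutes
Convert: 901 / 60 = 15 hours, 1 minutes
Result: 15:01

15:01


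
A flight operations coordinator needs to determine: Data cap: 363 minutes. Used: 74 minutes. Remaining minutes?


Total budget: 363 minutes
Time used: 74 minutes
Remaining: 363 - 74 = 289 minutes
Percent used: 20.4%
Percent remaining: 79.6%

289


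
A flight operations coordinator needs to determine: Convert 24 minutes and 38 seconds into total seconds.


Minutes: 24
Seconds: 38
Convert minutes to seconds: 24 x 60 = 1440
Add remaining seconds: 1440 + 38 = 1478

1478


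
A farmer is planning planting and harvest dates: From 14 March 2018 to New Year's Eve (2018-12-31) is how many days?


Start: March 14, 2018
End: December 31, 2018
Days left in March: 17
April: 30
May: 31
June: 30
July: 31
... plus remaining months
Sum of remaining months: 275
Total: 17 + 275 = 292

292


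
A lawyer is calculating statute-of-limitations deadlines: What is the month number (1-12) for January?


Calendar month order:
1. January <--
2. February
January is month number 1

1


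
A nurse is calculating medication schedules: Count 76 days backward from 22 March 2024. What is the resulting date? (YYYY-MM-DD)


Start: 2024-03-22
Subtracting 76 days
Days already passed in March: 22
After going back through March: 54 more days to subtract
February 2024: 29 days, 25 remaining
January 2024 has 31 days, need 25
Result: 2024-01-06

2024-01-06


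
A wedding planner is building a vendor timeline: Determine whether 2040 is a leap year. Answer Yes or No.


Year: 2040
Divisible by 4? 2040 / 4 = 510.0 -> Yes
Divisible by 100? 2040 / 100 = 20.4 -> No
Divisible by 4 but not 100, so it IS a leap year

Yes


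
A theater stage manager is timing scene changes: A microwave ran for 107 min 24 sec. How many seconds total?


Minutes: 107
Extra seconds: 24
Seconds per minute: 60
Minutes to seconds: 107 x 60 = 6420
Total: 6420 + 24 = 6444

6444


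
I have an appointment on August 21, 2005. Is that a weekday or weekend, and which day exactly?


Date: 2005-08-21
January 1, 2005 is a Saturday
Day of year: 233
Offset from Jan 1: 232 days
232 mod 7 = 1
Result: Sunday

Sunday


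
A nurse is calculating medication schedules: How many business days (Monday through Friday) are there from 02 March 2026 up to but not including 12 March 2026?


Start: 2026-03-02 (Monday)
End (exclusive): 2026-03-12 (Thursday)
Total calendar days: 10
Full weeks: 10 // 7 = 1 -> 5 weekdays
Remaining 3 days starting on Monday:
  Mon(w), Tue(w), Wed(w) -> 3 weekdays
Total business days: 5 + 3 = 8

8


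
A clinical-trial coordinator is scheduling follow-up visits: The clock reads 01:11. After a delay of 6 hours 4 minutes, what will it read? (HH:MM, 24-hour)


Start time: 01:11
Adding: 6 hours 4 minutes
Minutes: 11 + 4 = 15
Hours: 1 + 6 + 0 = 7
Result: 07:15

07:15


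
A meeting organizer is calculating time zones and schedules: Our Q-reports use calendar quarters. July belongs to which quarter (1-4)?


Month: July (month 7)
Q1: January-March (months 1-3)
Q2: April-June (months 4-6)
Q3: July-September (months 7-9)
Q4: October-December (months 10-12)
Month 7 falls in Q3

3


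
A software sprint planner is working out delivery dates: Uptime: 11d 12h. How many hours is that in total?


Days: 11
Extra hours: 12
Hours per day: 24
Days to hours: 11 x 24 = 264
Total: 264 + 12 = 276

276


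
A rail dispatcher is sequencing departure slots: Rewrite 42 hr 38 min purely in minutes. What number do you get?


Hours: 42
Extra minutes: 38
Minutes per hour: 60
Hours to minutes: 42 x 60 = 2520
Total: 2520 + 38 = 2558

2558


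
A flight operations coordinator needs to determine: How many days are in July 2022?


Month: July
Year: 2022
July is a 31-day month
Total: 31 days

31


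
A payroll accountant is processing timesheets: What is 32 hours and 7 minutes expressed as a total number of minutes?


Hours: 32
Minutes: 7
Convert hours to minutes: 32 x 60 = 1920
Add remaining minutes: 1920 + 7 = 1927

1927


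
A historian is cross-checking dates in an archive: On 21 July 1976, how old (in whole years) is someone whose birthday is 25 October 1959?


Birth: 1959-10-25
Reference: 1976-07-21
Year difference: 1976 - 1959 = 17
Has birthday (10-25) occurred by 07-21? No
Birthday not yet reached this year -> subtract 1
Age in full years: 16

16


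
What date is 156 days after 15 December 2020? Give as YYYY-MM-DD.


Start: 2020-12-15
Adding 156 days
Days remaining in December: 16
After December: 140 days still to add
January 2021: 31 days, 109 remaining
February 2021: 28 days, 81 remaining
March 2021: 31 days, 50 remaining
April 2021: 30 days, 20 remaining
Result: 2021-05-20

2021-05-20


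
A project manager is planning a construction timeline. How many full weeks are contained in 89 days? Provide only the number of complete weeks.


Total days: 89
Days per week: 7
Division: 89 / 7 = 12 remainder 5
Complete weeks: 12
Remaining days: 5

12


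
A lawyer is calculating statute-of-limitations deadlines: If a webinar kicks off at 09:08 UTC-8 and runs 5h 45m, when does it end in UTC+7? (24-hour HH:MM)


Start: 09:08 in UTC-8
Step 1 - add duration:
  minutes: 8 + 45 = 53
  hours: 9 + 5 + 0 = 14
  end in UTC-8: 14:53
Step 2 - convert UTC-8 -> UTC+7:
  offset difference: 7 - (-8) = 15 hours
  14 + (15) = 29 -> mod 24 = 5
Result: 05:53 in UTC+7

05:53


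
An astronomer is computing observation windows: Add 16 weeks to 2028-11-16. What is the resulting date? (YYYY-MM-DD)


Start: 2028-11-16
Weeks to add: 16
Convert to days: 16 x 7 = 112 days
Add 112 days to 2028-11-16
Result: 2029-03-08

2029-03-08


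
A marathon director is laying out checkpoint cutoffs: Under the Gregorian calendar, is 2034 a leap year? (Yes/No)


Year: 2034
Divisible by 4? 2034 / 4 = 508.5 -> No
Not divisible by 4, so NOT a leap year

No


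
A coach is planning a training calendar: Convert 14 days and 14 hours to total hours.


Days: 14
Extra hours: 14
Hours per day: 24
Days to hours: 14 x 24 = 336
Total: 336 + 14 = 350

350


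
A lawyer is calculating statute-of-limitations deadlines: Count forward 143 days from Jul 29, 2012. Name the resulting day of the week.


Start: 2012-07-29 (Sunday)
Step 1 - find target date: add 143 days
  2012-07-29 + 143 days = 2012-12-19
Step 2 - day of week:
  143 mod 7 = 3
  Sunday + 3 days -> Wednesday
Result: Wednesday (2012-12-19)

Wednesday


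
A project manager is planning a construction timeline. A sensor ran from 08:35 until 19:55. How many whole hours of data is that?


Start: 08:35
End: 19:55
Hour difference: 19 - 8 = 11 hours
Minute difference: 55 - 35 = 20 minutes
Total minutes: 680
Complete hours: 680 / 60 = 11 (remainder 20)

11


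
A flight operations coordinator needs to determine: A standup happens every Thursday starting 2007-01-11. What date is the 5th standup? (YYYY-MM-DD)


First occurrence: 2007-01-11 (occurrence 1)
Each occurrence is 7 days after the previous.
Occurrence 5 is 4 weeks after the first.
4 weeks = 28 days
2007-01-11 + 28 days = 2007-02-08

2007-02-08


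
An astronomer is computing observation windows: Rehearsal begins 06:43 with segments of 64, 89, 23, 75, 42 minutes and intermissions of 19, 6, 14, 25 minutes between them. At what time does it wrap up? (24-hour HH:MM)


Start: 06:43 = 403 min from midnight
  after task 1 (64 min): 07:47
  after break (19 min): 08:06
  after task 2 (89 min): 09:35
  after break (6 min): 09:41
  after task 3 (23 min): 10:04
  after break (14 min): 10:18
  after task 4 (75 min): 11:33
  after break (25 min): 11:58
  after task 5 (42 min): 12:40
Total elapsed: 357 minutes
End time: 12:40

12:40


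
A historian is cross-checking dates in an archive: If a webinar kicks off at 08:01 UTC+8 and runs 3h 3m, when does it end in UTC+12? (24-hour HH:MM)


Start: 08:01 in UTC+8
Step 1 - add duration:
  minutes: 1 + 3 = 4
  hours: 8 + 3 + 0 = 11
  end in UTC+8: 11:04
Step 2 - convert UTC+8 -> UTC+12:
  offset difference: 12 - (8) = 4 hours
  11 + (4) = 15 -> mod 24 = 15
Result: 15:04 in UTC+12

15:04


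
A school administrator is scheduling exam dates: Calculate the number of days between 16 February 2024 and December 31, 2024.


Start: February 16, 2024
End: December 31, 2024
Days left in February: 13
March: 31
April: 30
May: 31
June: 30
... plus remaining months
Sum of remaining months: 306
Total: 13 + 306 = 319

319


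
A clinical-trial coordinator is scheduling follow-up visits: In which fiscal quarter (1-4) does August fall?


Month: August (month 8)
Q1: January-March (months 1-3)
Q2: April-June (months 4-6)
Q3: July-September (months 7-9)
Q4: October-December (months 10-12)
Month 8 falls in Q3

3


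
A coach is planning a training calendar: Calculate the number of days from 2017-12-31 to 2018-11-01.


Start date: 2017-12-31
End date: 2018-11-01
Dec 2017: +1 days
Jan 2018: +31 days
Feb 2018: +28 days
... (8 more months)
Total: 305 days

305


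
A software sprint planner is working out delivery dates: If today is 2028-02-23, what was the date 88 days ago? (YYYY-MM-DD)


Start: 2028-02-23
Subtracting 88 days
Days already passed in February: 23
After going back through February: 65 more days to subtract
January 2028: 31 days, 34 remaining
December 2027: 31 days, 3 remaining
November 2027 has 30 days, need 3
Result: 2027-11-27

2027-11-27


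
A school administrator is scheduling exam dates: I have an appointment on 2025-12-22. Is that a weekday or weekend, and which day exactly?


Date: 2025-12-22
January 1, 2025 is a Wednesday
Day of year: 356
Offset from Jan 1: 355 days
355 mod 7 = 5
Result: Monday

Monday


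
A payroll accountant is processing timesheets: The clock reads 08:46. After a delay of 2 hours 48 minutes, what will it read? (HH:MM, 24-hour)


Start time: 08:46
Adding: 2 hours 48 minutes
Minutes: 46 + 48 = 94
Minute overflow: 94 >= 60, so carry 1 hour, minutes = 34
Hours: 8 + 2 + 1 = 11
Result: 11:34

11:34


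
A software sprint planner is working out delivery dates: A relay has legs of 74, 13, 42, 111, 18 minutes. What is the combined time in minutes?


Durations: 74, 13, 42, 111, 18
Running sum: 74
+ 13 = 87
+ 42 = 129
+ 111 = 240
+ 18 = 258
Total duration: 258 minutes
That is 4 hours and 18 minutes

258


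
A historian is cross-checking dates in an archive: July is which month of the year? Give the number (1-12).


Calendar month order:
6. June
7. July <--
8. August
July is month number 7

7


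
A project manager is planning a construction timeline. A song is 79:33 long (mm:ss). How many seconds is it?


Minutes: 79
Extra seconds: 33
Seconds per minute: 60
Minutes to seconds: 79 x 60 = 4740
Total: 4740 + 33 = 4773

4773


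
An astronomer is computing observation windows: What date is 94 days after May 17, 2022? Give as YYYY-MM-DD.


Start: 2022-05-17
Adding 94 days
Days remaining in May: 14
After May: 80 days still to add
June 2022: 30 days, 50 remaining
July 2022: 31 days, 19 remaining
August 2022 has 31 days, need 19
Result: 2022-08-19

2022-08-19


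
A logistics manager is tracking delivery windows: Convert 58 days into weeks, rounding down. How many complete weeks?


Total days: 58
Days per week: 7
Division: 58 / 7 = 8 remainder 2
Complete weeks: 8
Remaining days: 2

8


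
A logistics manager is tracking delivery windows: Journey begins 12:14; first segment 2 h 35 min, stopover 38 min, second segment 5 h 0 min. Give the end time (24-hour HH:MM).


Depart: 12:14
Leg 1: +155 min -> 14:49
Layover: +38 min -> 15:27
Leg 2: +300 min -> 20:27
Total travel: 493 minutes = 8h 13m
Arrival: 20:27

20:27


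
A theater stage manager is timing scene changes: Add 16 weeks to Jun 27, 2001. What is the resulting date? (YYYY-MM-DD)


Start: 2001-06-27
Weeks to add: 16
Convert to days: 16 x 7 = 112 days
Add 112 days to 2001-06-27
Result: 2001-10-17

2001-10-17


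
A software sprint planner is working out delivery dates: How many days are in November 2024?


Month: November
Year: 2024
November is a 30-day month
Total: 30 days

30


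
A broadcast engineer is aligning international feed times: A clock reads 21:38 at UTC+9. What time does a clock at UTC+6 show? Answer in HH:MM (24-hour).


Local time: 21:38 at UTC+9 (offset 9h)
Target zone: UTC+6 (offset 6h)
Difference: 6 - (9) = -3 hours
Calculation: 21 + (-3) = 18
Result: 18:38

18:38


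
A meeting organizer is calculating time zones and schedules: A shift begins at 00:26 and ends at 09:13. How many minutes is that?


Start time: 00:26 = 26 minutes from midnight
End time: 09:13 = 553 minutes from midnight
Difference: 553 - 26 = 527 minutes
That is 8 hours and 47 minutes

527


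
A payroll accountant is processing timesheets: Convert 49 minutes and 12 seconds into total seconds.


Minutes: 49
Seconds: 12
Convert minutes to seconds: 49 x 60 = 2940
Add remaining seconds: 2940 + 12 = 2952

2952


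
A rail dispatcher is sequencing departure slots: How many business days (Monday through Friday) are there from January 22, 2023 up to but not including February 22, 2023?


Start: 2023-01-22 (Sunday)
End (exclusive): 2023-02-22 (Wednesday)
Total calendar days: 31
Full weeks: 31 // 7 = 4 -> 20 weekdays
Remaining 3 days starting on Sunday:
  Sun(-), Mon(w), Tue(w) -> 2 weekdays
Total business days: 20 + 2 = 22

22


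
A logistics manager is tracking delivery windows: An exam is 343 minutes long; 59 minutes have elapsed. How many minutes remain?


Total budget: 343 minutes
Time used: 59 minutes
Remaining: 343 - 59 = 284 minutes
Percent used: 17.2%
Percent remaining: 82.8%

284


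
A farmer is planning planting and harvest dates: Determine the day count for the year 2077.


Year: 2077
Check leap year rules:
Divisible by 4? No
2077 is not a leap year
Days: 365

365


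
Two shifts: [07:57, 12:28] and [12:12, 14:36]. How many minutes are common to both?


Interval A: [477, 748] minutes from midnight
Interval B: [732, 876] minutes from midnight
Overlap start = max(477, 732) = 732
Overlap end = min(748, 876) = 748
Overlap = 748 - 732 = 16 minutes

16


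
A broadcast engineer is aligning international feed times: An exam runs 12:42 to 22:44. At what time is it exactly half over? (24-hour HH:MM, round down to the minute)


Start time: 12:42 = 762 minutes from midnight
End time: 22:44 = 1364 minutes from midnight
Sum: 762 + 1364 = 2126
Midpoint: 2126 / 2 = 1063 minutes
Convert: 1063 / 60 = 17 hours, 43 minutes
Result: 17:43

17:43


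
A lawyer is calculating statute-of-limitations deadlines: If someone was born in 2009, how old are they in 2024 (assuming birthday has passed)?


Birth year: 2009
Current year: 2024
Age = current year - birth year
Age = 2024 - 2009 = 15

15


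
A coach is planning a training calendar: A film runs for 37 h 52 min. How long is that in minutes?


Hours: 37
Minutes: 52
Convert hours to minutes: 37 x 60 = 2220
Add remaining minutes: 2220 + 52 = 2272

2272


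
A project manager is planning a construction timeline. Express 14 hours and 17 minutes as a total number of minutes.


Hours: 14
Extra minutes: 17
Minutes per hour: 60
Hours to minutes: 14 x 60 = 840
Total: 840 + 17 = 857

857


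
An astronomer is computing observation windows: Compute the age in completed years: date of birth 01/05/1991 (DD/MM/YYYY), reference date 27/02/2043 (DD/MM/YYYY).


Birth: 1991-05-01
Reference: 2043-02-27
Year difference: 2043 - 1991 = 52
Has birthday (05-01) occurred by 02-27? No
Birthday not yet reached this year -> subtract 1
Age in full years: 51

51


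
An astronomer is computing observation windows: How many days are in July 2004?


Month: July
Year: 2004
July is a 31-day month
Total: 31 days

31


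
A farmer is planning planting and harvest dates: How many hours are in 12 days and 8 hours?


Days: 12
Extra hours: 8
Hours per day: 24
Days to hours: 12 x 24 = 288
Total: 288 + 8 = 296

296


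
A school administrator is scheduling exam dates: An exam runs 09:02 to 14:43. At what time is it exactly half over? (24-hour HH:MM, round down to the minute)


Start time: 09:02 = 542 minutes from midnight
End time: 14:43 = 883 minutes from midnight
Sum: 542 + 883 = 1425
Midpoint: 1425 / 2 = 712 minutes
Convert: 712 / 60 = 11 hours, 52 minutes
Result: 11:52

11:52


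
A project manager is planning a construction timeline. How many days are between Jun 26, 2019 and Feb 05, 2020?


Start date: 2019-06-26
End date: 2020-02-05
Jun 2019: +5 days
Jul 2019: +31 days
Aug 2019: +31 days
... (6 more months)
Total: 224 days

224


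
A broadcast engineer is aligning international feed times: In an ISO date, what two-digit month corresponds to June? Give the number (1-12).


Calendar month order:
5. May
6. June <--
7. July
June is month number 6

6


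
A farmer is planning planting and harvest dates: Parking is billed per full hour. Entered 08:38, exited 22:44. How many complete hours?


Start: 08:38
End: 22:44
Hour difference: 22 - 8 = 14 hours
Minute difference: 44 - 38 = 6 minutes
Total minutes: 846
Complete hours: 846 / 60 = 14 (remainder 6)

14


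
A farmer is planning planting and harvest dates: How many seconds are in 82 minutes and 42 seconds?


Minutes: 82
Seconds: 42
Convert minutes to seconds: 82 x 60 = 4920
Add remaining seconds: 4920 + 42 = 4962

4962


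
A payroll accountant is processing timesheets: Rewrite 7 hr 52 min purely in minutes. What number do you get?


Hours: 7
Extra minutes: 52
Minutes per hour: 60
Hours to minutes: 7 x 60 = 420
Total: 420 + 52 = 472

472


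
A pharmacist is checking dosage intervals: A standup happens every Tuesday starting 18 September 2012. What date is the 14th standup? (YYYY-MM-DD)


First occurrence: 2012-09-18 (occurrence 1)
Each occurrence is 7 days after the previous.
Occurrence 14 is 13 weeks after the first.
13 weeks = 91 days
2012-09-18 + 91 days = 2012-12-18

2012-12-18


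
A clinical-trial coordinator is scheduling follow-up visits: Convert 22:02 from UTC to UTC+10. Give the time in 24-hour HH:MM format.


Local time: 22:02 at UTC (offset 0h)
Target zone: UTC+10 (offset 10h)
Difference: 10 - (0) = 10 hours
Calculation: 22 + (10) = 32
Wraparound: (32) mod 24 = 8
Result: 08:02

08:02


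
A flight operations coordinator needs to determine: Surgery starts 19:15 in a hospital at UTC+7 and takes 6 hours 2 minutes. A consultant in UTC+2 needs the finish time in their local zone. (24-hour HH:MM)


Start: 19:15 in UTC+7
Step 1 - add duration:
  minutes: 15 + 2 = 17
  hours: 19 + 6 + 0 = 25
  end in UTC+7: 01:17
Step 2 - convert UTC+7 -> UTC+2:
  offset difference: 2 - (7) = -5 hours
  1 + (-5) = -4 -> mod 24 = 20
Result: 20:17 in UTC+2

20:17


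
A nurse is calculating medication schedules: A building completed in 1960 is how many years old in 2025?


Birth year: 1960
Current year: 2025
Age = current year - birth year
Age = 2025 - 1960 = 65

65


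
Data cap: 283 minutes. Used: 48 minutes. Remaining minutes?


Total budget: 283 minutes
Time used: 48 minutes
Remaining: 283 - 48 = 235 minutes
Percent used: 17.0%
Percent remaining: 83.0%

235


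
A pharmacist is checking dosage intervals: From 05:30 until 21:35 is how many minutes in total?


Start time: 05:30 = 330 minutes from midnight
End time: 21:35 = 1295 minutes from midnight
Difference: 1295 - 330 = 965 minutes
That is 16 hours and 5 minutes

965


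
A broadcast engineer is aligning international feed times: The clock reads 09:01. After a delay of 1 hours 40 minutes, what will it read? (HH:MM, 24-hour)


Start time: 09:01
Adding: 1 hours 40 minutes
Minutes: 1 + 40 = 41
Hours: 9 + 1 + 0 = 10
Result: 10:41

10:41


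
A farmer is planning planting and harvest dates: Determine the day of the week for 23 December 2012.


Date: 2012-12-23
January 1, 2012 is a Sunday
Day of year: 358
Offset from Jan 1: 357 days
357 mod 7 = 0
Result: Sunday

Sunday


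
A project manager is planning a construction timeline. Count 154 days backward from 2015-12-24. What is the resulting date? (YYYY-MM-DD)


Start: 2015-12-24
Subtracting 154 days
Days already passed in December: 24
After going back through December: 130 more days to subtract
November 2015: 30 days, 100 remaining
October 2015: 31 days, 69 remaining
September 2015: 30 days, 39 remaining
August 2015: 31 days, 8 remaining
Result: 2015-07-23

2015-07-23


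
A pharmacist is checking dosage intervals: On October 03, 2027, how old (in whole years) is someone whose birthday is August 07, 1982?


Birth: 1982-08-07
Reference: 2027-10-03
Year difference: 2027 - 1982 = 45
Has birthday (08-07) occurred by 10-03? Yes
Age in full years: 45

45


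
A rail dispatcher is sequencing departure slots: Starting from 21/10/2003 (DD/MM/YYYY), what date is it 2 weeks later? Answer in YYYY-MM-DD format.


Start: 2003-10-21
Weeks to add: 2
Convert to days: 2 x 7 = 14 days
Add 14 days to 2003-10-21
Result: 2003-11-04

2003-11-04


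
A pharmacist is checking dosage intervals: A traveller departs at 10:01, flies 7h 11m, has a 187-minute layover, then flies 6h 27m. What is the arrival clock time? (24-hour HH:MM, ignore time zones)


Depart: 10:01
Leg 1: +431 min -> 17:12
Layover: +187 min -> 20:19
Leg 2: +387 min -> 02:46
Total travel: 1005 minutes = 16h 45m
Arrival: 02:46

02:46


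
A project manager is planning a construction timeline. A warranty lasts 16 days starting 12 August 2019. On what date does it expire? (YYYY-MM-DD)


Start: 2019-08-12
Adding 16 days
Days remaining in August: 19
Result: 2019-08-28

2019-08-28


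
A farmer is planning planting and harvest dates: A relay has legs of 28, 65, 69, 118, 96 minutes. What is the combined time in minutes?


Durations: 28, 65, 69, 118, 96
Running sum: 28
+ 65 = 93
+ 69 = 162
+ 118 = 280
+ 96 = 376
Total duration: 376 minutes
That is 6 hours and 16 minutes

376


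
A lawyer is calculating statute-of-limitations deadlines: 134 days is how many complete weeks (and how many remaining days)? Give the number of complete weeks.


Total days: 134
Days per week: 7
Division: 134 / 7 = 19 remainder 1
Complete weeks: 19
Remaining days: 1

19


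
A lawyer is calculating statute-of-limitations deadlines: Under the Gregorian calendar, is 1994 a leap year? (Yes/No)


Year: 1994
Divisible by 4? 1994 / 4 = 498.5 -> No
Not divisible by 4, so NOT a leap year

No


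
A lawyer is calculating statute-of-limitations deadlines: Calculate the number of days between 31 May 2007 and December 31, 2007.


Start: May 31, 2007
End: December 31, 2007
Days left in May: 0
June: 30
July: 31
August: 31
September: 30
... plus remaining months
Sum of remaining months: 214
Total: 0 + 214 = 214

214


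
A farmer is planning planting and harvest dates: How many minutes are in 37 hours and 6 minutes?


Hours: 37
Minutes: 6
Convert hours to minutes: 37 x 60 = 2220
Add remaining minutes: 2220 + 6 = 2226

2226


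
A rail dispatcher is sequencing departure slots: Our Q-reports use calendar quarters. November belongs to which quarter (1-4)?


Month: November (month 11)
Q1: January-March (months 1-3)
Q2: April-June (months 4-6)
Q3: July-September (months 7-9)
Q4: October-December (months 10-12)
Month 11 falls in Q4

4


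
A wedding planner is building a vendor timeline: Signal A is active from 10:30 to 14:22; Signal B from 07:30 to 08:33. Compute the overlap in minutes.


Interval A: [630, 862] minutes from midnight
Interval B: [450, 513] minutes from midnight
Overlap start = max(630, 450) = 630
Overlap end = min(862, 513) = 513
End <= start, so the intervals do not overlap: 0 minutes

0


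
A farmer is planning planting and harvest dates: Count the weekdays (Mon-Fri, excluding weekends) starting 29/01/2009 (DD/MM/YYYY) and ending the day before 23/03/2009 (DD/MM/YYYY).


Start: 2009-01-29 (Thursday)
End (exclusive): 2009-03-23 (Monday)
Total calendar days: 53
Full weeks: 53 // 7 = 7 -> 35 weekdays
Remaining 4 days starting on Thursday:
  Thu(w), Fri(w), Sat(-), Sun(-) -> 2 weekdays
Total business days: 35 + 2 = 37

37


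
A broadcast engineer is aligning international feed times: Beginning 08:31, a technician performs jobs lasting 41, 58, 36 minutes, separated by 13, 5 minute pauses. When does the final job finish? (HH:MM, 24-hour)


Start: 08:31 = 511 min from midnight
  after task 1 (41 min): 09:12
  after break (13 min): 09:25
  after task 2 (58 min): 10:23
  after break (5 min): 10:28
  after task 3 (36 min): 11:04
Total elapsed: 153 minutes
End time: 11:04

11:04


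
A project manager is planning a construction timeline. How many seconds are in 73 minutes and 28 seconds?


Minutes: 73
Extra seconds: 28
Seconds per minute: 60
Minutes to seconds: 73 x 60 = 4380
Total: 4380 + 28 = 4408

4408


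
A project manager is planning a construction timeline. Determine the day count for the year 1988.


Year: 1988
Check leap year rules:
Divisible by 4? Yes
Divisible by 100? No
1988 is a leap year
Days: 366

366


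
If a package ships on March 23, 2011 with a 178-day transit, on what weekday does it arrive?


Start: 2011-03-23 (Wednesday)
Step 1 - find target date: add 178 days
  2011-03-23 + 178 days = 2011-09-17
Step 2 - day of week:
  178 mod 7 = 3
  Wednesday + 3 days -> Saturday
Result: Saturday (2011-09-17)

Saturday


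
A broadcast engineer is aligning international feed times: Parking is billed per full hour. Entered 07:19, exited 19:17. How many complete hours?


Start: 07:19
End: 19:17
Hour difference: 19 - 7 = 12 hours
Minute difference: 17 - 19 = -2 minutes
Total minutes: 718
Complete hours: 718 / 60 = 11 (remainder 58)

11


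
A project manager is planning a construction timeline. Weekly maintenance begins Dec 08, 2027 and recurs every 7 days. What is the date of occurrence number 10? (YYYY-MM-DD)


First occurrence: 2027-12-08 (occurrence 1)
Each occurrence is 7 days after the previous.
Occurrence 10 is 9 weeks after the first.
9 weeks = 63 days
2027-12-08 + 63 days = 2028-02-09

2028-02-09


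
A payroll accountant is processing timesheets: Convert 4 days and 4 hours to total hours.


Days: 4
Extra hours: 4
Hours per day: 24
Days to hours: 4 x 24 = 96
Total: 96 + 4 = 100

100


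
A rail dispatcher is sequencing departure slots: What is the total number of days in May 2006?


Month: May
Year: 2006
May is a 31-day month
Total: 31 days

31


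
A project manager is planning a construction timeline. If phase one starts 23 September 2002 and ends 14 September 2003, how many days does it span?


Start date: 2002-09-23
End date: 2003-09-14
Sep 2002: +8 days
Oct 2002: +31 days
Nov 2002: +30 days
... (10 more months)
Total: 356 days

356


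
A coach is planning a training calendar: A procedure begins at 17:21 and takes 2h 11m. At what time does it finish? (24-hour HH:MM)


Start time: 17:21
Adding: 2 hours 11 minutes
Minutes: 21 + 11 = 32
Hours: 17 + 2 + 0 = 19
Result: 19:32

19:32


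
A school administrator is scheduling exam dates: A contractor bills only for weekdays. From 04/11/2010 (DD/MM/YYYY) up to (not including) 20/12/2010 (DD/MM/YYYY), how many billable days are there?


Start: 2010-11-04 (Thursday)
End (exclusive): 2010-12-20 (Monday)
Total calendar days: 46
Full weeks: 46 // 7 = 6 -> 30 weekdays
Remaining 4 days starting on Thursday:
  Thu(w), Fri(w), Sat(-), Sun(-) -> 2 weekdays
Total business days: 30 + 2 = 32

32


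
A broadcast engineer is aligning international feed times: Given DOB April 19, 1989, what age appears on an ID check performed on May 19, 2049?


Birth: 1989-04-19
Reference: 2049-05-19
Year difference: 2049 - 1989 = 60
Has birthday (04-19) occurred by 05-19? Yes
Age in full years: 60

60


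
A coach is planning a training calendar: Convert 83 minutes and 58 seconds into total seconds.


Minutes: 83
Seconds: 58
Convert minutes to seconds: 83 x 60 = 4980
Add remaining seconds: 4980 + 58 = 5038

5038


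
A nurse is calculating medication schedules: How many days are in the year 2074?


Year: 2074
Check leap year rules:
Divisible by 4? No
2074 is not a leap year
Days: 365

365


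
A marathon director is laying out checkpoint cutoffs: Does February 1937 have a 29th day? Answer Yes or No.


Year: 1937
Divisible by 4? 1937 / 4 = 484.25 -> No
Not divisible by 4, so NOT a leap year

No


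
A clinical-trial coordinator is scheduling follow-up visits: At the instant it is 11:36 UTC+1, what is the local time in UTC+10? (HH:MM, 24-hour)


Local time: 11:36 at UTC+1 (offset 1h)
Target zone: UTC+10 (offset 10h)
Difference: 10 - (1) = 9 hours
Calculation: 11 + (9) = 20
Result: 20:36

20:36


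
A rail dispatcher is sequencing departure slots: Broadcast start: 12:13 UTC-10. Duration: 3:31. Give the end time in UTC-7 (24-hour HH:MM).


Start: 12:13 in UTC-10
Step 1 - add duration:
  minutes: 13 + 31 = 44
  hours: 12 + 3 + 0 = 15
  end in UTC-10: 15:44
Step 2 - convert UTC-10 -> UTC-7:
  offset difference: -7 - (-10) = 3 hours
  15 + (3) = 18 -> mod 24 = 18
Result: 18:44 in UTC-7

18:44


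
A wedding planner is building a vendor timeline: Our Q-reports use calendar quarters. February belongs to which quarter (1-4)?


Month: February (month 2)
Q1: January-March (months 1-3)
Q2: April-June (months 4-6)
Q3: July-September (months 7-9)
Q4: October-December (months 10-12)
Month 2 falls in Q1

1


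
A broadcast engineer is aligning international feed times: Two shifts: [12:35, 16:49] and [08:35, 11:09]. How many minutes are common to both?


Interval A: [755, 1009] minutes from midnight
Interval B: [515, 669] minutes from midnight
Overlap start = max(755, 515) = 755
Overlap end = min(1009, 669) = 669
End <= start, so the intervals do not overlap: 0 minutes

0


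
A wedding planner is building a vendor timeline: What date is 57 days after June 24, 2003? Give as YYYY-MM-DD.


Start: 2003-06-24
Adding 57 days
Days remaining in June: 6
After June: 51 days still to add
July 2003: 31 days, 20 remaining
August 2003 has 31 days, need 20
Result: 2003-08-20

2003-08-20


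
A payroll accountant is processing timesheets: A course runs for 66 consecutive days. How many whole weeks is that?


Total days: 66
Days per week: 7
Division: 66 / 7 = 9 remainder 3
Complete weeks: 9
Remaining days: 3

9


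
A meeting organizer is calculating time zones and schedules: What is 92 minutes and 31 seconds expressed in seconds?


Minutes: 92
Extra seconds: 31
Seconds per minute: 60
Minutes to seconds: 92 x 60 = 5520
Total: 5520 + 31 = 5551

5551


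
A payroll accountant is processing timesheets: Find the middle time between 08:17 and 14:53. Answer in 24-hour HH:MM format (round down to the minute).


Start time: 08:17 = 497 minutes from midnight
End time: 14:53 = 893 minutes from midnight
Sum: 497 + 893 = 1390
Midpoint: 1390 / 2 = 695 minutes
Convert: 695 / 60 = 11 hours, 35 minutes
Result: 11:35

11:35


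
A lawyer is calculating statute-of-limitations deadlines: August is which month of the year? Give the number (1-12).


Calendar month order:
7. July
8. August <--
9. September
August is month number 8

8


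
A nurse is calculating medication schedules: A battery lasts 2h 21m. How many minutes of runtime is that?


Hours: 2
Extra minutes: 21
Minutes per hour: 60
Hours to minutes: 2 x 60 = 120
Total: 120 + 21 = 141

141


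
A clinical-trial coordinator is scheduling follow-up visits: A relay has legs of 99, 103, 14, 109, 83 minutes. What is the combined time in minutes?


Durations: 99, 103, 14, 109, 83
Running sum: 99
+ 103 = 202
+ 14 = 216
+ 109 = 325
+ 83 = 408
Total duration: 408 minutes
That is 6 hours and 48 minutes

408


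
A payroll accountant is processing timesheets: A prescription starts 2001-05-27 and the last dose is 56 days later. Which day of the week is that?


Start: 2001-05-27 (Sunday)
Step 1 - find target date: add 56 days
  2001-05-27 + 56 days = 2001-07-22
Step 2 - day of week:
  56 mod 7 = 0
  Sunday + 0 days -> Sunday
Result: Sunday (2001-07-22)

Sunday


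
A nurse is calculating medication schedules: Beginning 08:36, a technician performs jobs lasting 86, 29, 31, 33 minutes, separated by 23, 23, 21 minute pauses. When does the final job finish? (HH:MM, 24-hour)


Start: 08:36 = 516 min from midnight
  after task 1 (86 min): 10:02
  after break (23 min): 10:25
  after task 2 (29 min): 10:54
  after break (23 min): 11:17
  after task 3 (31 min): 11:48
  after break (21 min): 12:09
  after task 4 (33 min): 12:42
Total elapsed: 246 minutes
End time: 12:42

12:42


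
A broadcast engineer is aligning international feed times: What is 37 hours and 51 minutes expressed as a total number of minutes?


Hours: 37
Minutes: 51
Convert hours to minutes: 37 x 60 = 2220
Add remaining minutes: 2220 + 51 = 2271

2271


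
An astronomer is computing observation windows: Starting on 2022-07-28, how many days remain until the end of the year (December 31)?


Start: July 28, 2022
End: December 31, 2022
Days left in July: 3
August: 31
September: 30
October: 31
November: 30
... plus remaining months
Sum of remaining months: 153
Total: 3 + 153 = 156

156


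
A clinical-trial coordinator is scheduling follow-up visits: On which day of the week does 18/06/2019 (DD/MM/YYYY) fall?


Date: 2019-06-18
January 1, 2019 is a Tuesday
Day of year: 169
Offset from Jan 1: 168 days
168 mod 7 = 0
Result: Tuesday

Tuesday


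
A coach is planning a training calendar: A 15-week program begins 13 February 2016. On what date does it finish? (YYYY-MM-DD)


Start: 2016-02-13
Weeks to add: 15
Convert to days: 15 x 7 = 105 days
Add 105 days to 2016-02-13
Result: 2016-05-28

2016-05-28
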